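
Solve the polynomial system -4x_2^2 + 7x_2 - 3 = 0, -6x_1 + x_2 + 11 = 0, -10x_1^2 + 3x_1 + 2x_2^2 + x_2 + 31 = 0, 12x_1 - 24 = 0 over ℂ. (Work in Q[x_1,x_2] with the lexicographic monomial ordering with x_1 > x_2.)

{(2, 1)}

Compute a lex Gröbner basis by Buchberger's algorithm.
f_1 = -4x_2^2 + 7x_2 - 3, LT = x_2^2.
f_2 = -6x_1 + x_2 + 11, LT = x_1.
f_3 = -10x_1^2 + 3x_1 + 2x_2^2 + x_2 + 31, LT = x_1^2.
f_4 = 12x_1 - 24, LT = x_1.

S(f_1,f_2): leading monomials are coprime, so the S-polynomial reduces to 0 (Buchberger's first criterion).
S(f_1,f_3): leading monomials are coprime, so the S-polynomial reduces to 0 (Buchberger's first criterion).
S(f_1,f_4): leading monomials are coprime, so the S-polynomial reduces to 0 (Buchberger's first criterion).
S(f_2,f_3): lcm = x_1^2. S = -1/6x_1x_2 - 23/15x_1 + 1/5x_2^2 + 1/10x_2 + 31/10.
  leading term x_1x_2: subtract (1/36x_2)·f_2 from -1/6x_1x_2 - 23/15x_1 + 1/5x_2^2 + 1/10x_2 + 31/10 → -23/15x_1 + 31/180x_2^2 - 37/180x_2 + 31/10
  leading term x_1: subtract (23/90)·f_2 from -23/15x_1 + 31/180x_2^2 - 37/180x_2 + 31/10 → 31/180x_2^2 - 83/180x_2 + 13/45
  leading term x_2^2: subtract (-31/720)·f_1 from 31/180x_2^2 - 83/180x_2 + 13/45 → -23/144x_2 + 23/144
  leading term x_2: no divisor's leading term divides it; move -23/144x_2 to the remainder.
  leading term 1: no divisor's leading term divides it; move 23/144 to the remainder.
  remainder -23/144x_2 + 23/144 ≠ 0; add h_5 = -23/144x_2 + 23/144 to the basis.

S(f_2,f_4): lcm = x_1. S = -1/6x_2 + 1/6.
  leading term x_2: subtract (24/23)·h_5 from -1/6x_2 + 1/6 → 0
  remainder 0.

S(f_3,f_4): lcm = x_1^2. S = 17/10x_1 - 1/5x_2^2 - 1/10x_2 - 31/10.
  leading term x_1: subtract (-17/60)·f_2 from 17/10x_1 - 1/5x_2^2 - 1/10x_2 - 31/10 → -1/5x_2^2 + 11/60x_2 + 1/60
  leading term x_2^2: subtract (1/20)·f_1 from -1/5x_2^2 + 11/60x_2 + 1/60 → -1/6x_2 + 1/6
  leading term x_2: subtract (24/23)·h_5 from -1/6x_2 + 1/6 → 0
  remainder 0.

S(f_1,h_5): lcm = x_2^2. S = -3/4x_2 + 3/4.
  leading term x_2: subtract (108/23)·h_5 from -3/4x_2 + 3/4 → 0
  remainder 0.

S(f_2,h_5): leading monomials are coprime, so the S-polynomial reduces to 0 (Buchberger's first criterion).
S(f_3,h_5): leading monomials are coprime, so the S-polynomial reduces to 0 (Buchberger's first criterion).
S(f_4,h_5): leading monomials are coprime, so the S-polynomial reduces to 0 (Buchberger's first criterion).
Every S-polynomial of the final basis reduces to 0, so we have a Gröbner basis.
Inter-reduce: drop elements whose leading term is divisible by another's, tail-reduce, and make monic.
Reduced Gröbner basis: {x_1 - 2, x_2 - 1}.

The lex basis is triangular: the last element involves only x_2. Solving x_2 - 1 = 0 gives x_2 ∈ {1}; substituting each value into the earlier elements determines the remaining variables.
  x_2 = 1: the earlier basis element becomes x_1 - 2 = 0, giving x_1 = 2 — point (2, 1).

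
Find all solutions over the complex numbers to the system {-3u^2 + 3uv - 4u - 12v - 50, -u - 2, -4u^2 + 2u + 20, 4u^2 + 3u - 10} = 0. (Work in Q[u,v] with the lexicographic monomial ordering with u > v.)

{(-2, -3)}

Compute a lex Gröbner basis by Buchberger's algorithm.
f_1 = -3u^2 + 3uv - 4u - 12v - 50, LT = u^2.
f_2 = -u - 2, LT = u.
f_3 = -4u^2 + 2u + 20, LT = u^2.
f_4 = 4u^2 + 3u - 10, LT = u^2.

S(f_1,f_2): lcm = u^2. S = -uv - 2/3u + 4v + 50/3.
  leading term uv: subtract (v)·f_2 from -uv - 2/3u + 4v + 50/3 → -2/3u + 6v + 50/3
  leading term u: subtract (2/3)·f_2 from -2/3u + 6v + 50/3 → 6v + 18
  leading term v: no divisor's leading term divides it; move 6v to the remainder.
  leading term 1: no divisor's leading term divides it; move 18 to the remainder.
  remainder 6v + 18 ≠ 0; add h_5 = 6v + 18 to the basis.

The other S-polynomials (S(f_1,f_3), S(f_1,f_4), S(f_2,f_3), S(f_2,f_4), S(f_3,f_4), S(f_1,h_5), S(f_2,h_5), S(f_3,h_5), S(f_4,h_5)) all reduce to 0 modulo the current basis, so we have a Gröbner basis.
Inter-reduce: drop elements whose leading term is divisible by another's, tail-reduce, and make monic.
Reduced Gröbner basis: {u + 2, v + 3}.

From the last basis element, v + 3 = 0, so v takes values in {-3}. Each choice, substituted upward through the basis, yields the corresponding point(s) of the solution set.
  v = -3: the earlier basis element becomes u + 2 = 0, giving u = -2 — point (-2, -3).
This is the nonlinear analogue of row-reducing a linear system.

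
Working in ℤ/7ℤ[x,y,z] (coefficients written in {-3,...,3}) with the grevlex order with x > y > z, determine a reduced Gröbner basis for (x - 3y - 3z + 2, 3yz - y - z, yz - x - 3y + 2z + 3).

G = {z² + 2z - 1, x - z + 1, y + 3z + 2}

This is the nonlinear analogue of row-reducing a linear system.

f_1 = x - 3y - 3z + 2, LT = x.
f_2 = 3yz - y - z, LT = yz.
f_3 = yz - x - 3y + 2z + 3, LT = yz.

S(f_2,f_3): lcm = yz. S = x - 2y - 3.
  leading term x: subtract (1)·f_1 from x - 2y - 3 → y + 3z + 2
  leading term y: no divisor's leading term divides it; move y to the remainder.
  leading term z: no divisor's leading term divides it; move 3z to the remainder.
  leading term 1: no divisor's leading term divides it; move 2 to the remainder.
  remainder y + 3z + 2 ≠ 0; add g_4 = y + 3z + 2 to the basis.

S(f_2,g_4): lcm = yz. S = -3z² + 2y.
  leading term z²: no divisor's leading term divides it; move -3z² to the remainder.
  leading term y: subtract (2)·g_4 from 2y → z + 3
  leading term z: no divisor's leading term divides it; move z to the remainder.
  leading term 1: no divisor's leading term divides it; move 3 to the remainder.
  remainder -3z² + z + 3 ≠ 0; add g_5 = -3z² + z + 3 to the basis.

The other S-polynomials (S(f_1,f_2), S(f_1,f_3), S(f_1,g_4), S(f_3,g_4), S(f_1,g_5), S(f_2,g_5), S(f_3,g_5), S(g_4,g_5)) all reduce to 0 modulo the current basis, so we have a Gröbner basis.
Inter-reduce: drop elements whose leading term is divisible by another's, tail-reduce, and make monic.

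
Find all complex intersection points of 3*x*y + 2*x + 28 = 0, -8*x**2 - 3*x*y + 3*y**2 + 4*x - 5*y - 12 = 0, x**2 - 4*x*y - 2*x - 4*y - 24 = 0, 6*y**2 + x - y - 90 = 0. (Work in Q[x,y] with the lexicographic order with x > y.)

{(-2, 4)}

Compute a lex Gröbner basis by Buchberger's algorithm.
f_1 = 3*x*y + 2*x + 28, LT = x*y.
f_2 = -8*x**2 - 3*x*y + 4*x + 3*y**2 - 5*y - 12, LT = x**2.
f_3 = x**2 - 4*x*y - 2*x - 4*y - 24, LT = x**2.
f_4 = x + 6*y**2 - y - 90, LT = x.

S(f_1,f_2): lcm = x**2*y. S = 2/3*x**2 - 3/8*x*y**2 + 1/2*x*y + 28/3*x + 3/8*y**3 - 5/8*y**2 - 3/2*y.
  reduce S modulo (f_1, f_2, f_3, f_4):
  remainder 3/8*y**3 - 451/8*y**2 + 131/12*y + 2503/3 ≠ 0; add h_5 = 3/8*y**3 - 451/8*y**2 + 131/12*y + 2503/3 to the basis.

S(f_1,f_3): lcm = x**2*y. S = 2/3*x**2 + 4*x*y**2 + 2*x*y + 28/3*x + 4*y**2 + 24*y.
  reduce S modulo (f_1, f_2, f_3, f_4, h_5):
  remainder -689/12*y**2 - 125/36*y + 8393/9 ≠ 0; add h_6 = -689/12*y**2 - 125/36*y + 8393/9 to the basis.

S(f_1,f_4): lcm = x*y. S = 2/3*x - 6*y**3 + y**2 + 90*y + 28/3.
  reduce S modulo (f_1, f_2, f_3, f_4, h_5, h_6):
  remainder 220523/689*y - 882092/689 ≠ 0; add h_7 = 220523/689*y - 882092/689 to the basis.

The other S-polynomials (S(f_2,f_3), S(f_2,f_4), S(f_3,f_4), S(f_1,h_5), S(f_2,h_5), S(f_3,h_5), S(f_4,h_5), S(f_1,h_6), S(f_2,h_6), S(f_3,h_6), S(f_4,h_6), S(h_5,h_6), S(f_1,h_7), S(f_2,h_7), S(f_3,h_7), S(f_4,h_7), S(h_5,h_7), S(h_6,h_7)) all reduce to 0 modulo the current basis, so we have a Gröbner basis.
Inter-reduce: drop elements whose leading term is divisible by another's, tail-reduce, and make monic.
Reduced Gröbner basis: {x + 2, y - 4}.

Since the basis is lex-ordered, y - 4 is univariate in y. Its roots are {4}. Back-substituting each root into the other basis elements fixes the other coordinates.
  y = 4: the earlier basis element becomes x + 2 = 0, giving x = -2 — point (-2, 4).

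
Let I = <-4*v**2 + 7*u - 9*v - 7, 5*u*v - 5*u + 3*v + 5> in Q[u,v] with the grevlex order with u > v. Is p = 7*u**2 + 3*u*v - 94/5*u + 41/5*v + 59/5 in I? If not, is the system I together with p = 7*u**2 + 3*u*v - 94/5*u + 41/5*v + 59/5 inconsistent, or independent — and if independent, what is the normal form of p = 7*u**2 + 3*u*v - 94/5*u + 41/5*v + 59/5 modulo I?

7*u**2 + 3*u*v - 94/5*u + 41/5*v + 59/5 lies in I (it reduces to 0).

First compute the reduced Gröbner basis of I by Buchberger's algorithm.
f_1 = -4*v**2 + 7*u - 9*v - 7, LT = v**2.
f_2 = 5*u*v - 5*u + 3*v + 5, LT = u*v.

S(f_1,f_2): lcm = u*v**2. S = -7/4*u**2 + 13/4*u*v - 3/5*v**2 + 7/4*u - v.
  leading term u**2: no divisor's leading term divides it; move -7/4*u**2 to the remainder.
  leading term u*v: subtract (13/20)·f_2 from 13/4*u*v - 3/5*v**2 + 7/4*u - v → -3/5*v**2 + 5*u - 59/20*v - 13/4
  leading term v**2: subtract (3/20)·f_1 from -3/5*v**2 + 5*u - 59/20*v - 13/4 → 79/20*u - 8/5*v - 11/5
  leading term u: no divisor's leading term divides it; move 79/20*u to the remainder.
  leading term v: no divisor's leading term divides it; move -8/5*v to the remainder.
  leading term 1: no divisor's leading term divides it; move -11/5 to the remainder.
  remainder -7/4*u**2 + 79/20*u - 8/5*v - 11/5 ≠ 0; add h_3 = -7/4*u**2 + 79/20*u - 8/5*v - 11/5 to the basis.

S(f_1,h_3): leading monomials are coprime, so the S-polynomial reduces to 0 (Buchberger's first criterion).
S(f_2,h_3): lcm = u**2*v. S = -u**2 + 20/7*u*v - 32/35*v**2 + u - 44/35*v.
  leading term u**2: subtract (4/7)·h_3 from -u**2 + 20/7*u*v - 32/35*v**2 + u - 44/35*v → 20/7*u*v - 32/35*v**2 - 44/35*u - 12/35*v + 44/35
  leading term u*v: subtract (4/7)·f_2 from 20/7*u*v - 32/35*v**2 - 44/35*u - 12/35*v + 44/35 → -32/35*v**2 + 8/5*u - 72/35*v - 8/5
  leading term v**2: subtract (8/35)·f_1 from -32/35*v**2 + 8/5*u - 72/35*v - 8/5 → 0
  remainder 0.

Every S-polynomial of the final basis reduces to 0, so we have a Gröbner basis.
Inter-reduce: drop elements whose leading term is divisible by another's, tail-reduce, and make monic.
Reduced Gröbner basis: {u**2 - 79/35*u + 32/35*v + 44/35, u*v - u + 3/5*v + 1, v**2 - 7/4*u + 9/4*v + 7/4}.
Label its elements g_1 = u**2 - 79/35*u + 32/35*v + 44/35, g_2 = u*v - u + 3/5*v + 1, g_3 = v**2 - 7/4*u + 9/4*v + 7/4.

Reduce p = 7*u**2 + 3*u*v - 94/5*u + 41/5*v + 59/5 modulo G:
  leading term u**2: subtract (7)·g_1 from 7*u**2 + 3*u*v - 94/5*u + 41/5*v + 59/5 → 3*u*v - 3*u + 9/5*v + 3
  leading term u*v: subtract (3)·g_2 from 3*u*v - 3*u + 9/5*v + 3 → 0
  normal form = 0.
Since the normal form is 0, p ∈ I.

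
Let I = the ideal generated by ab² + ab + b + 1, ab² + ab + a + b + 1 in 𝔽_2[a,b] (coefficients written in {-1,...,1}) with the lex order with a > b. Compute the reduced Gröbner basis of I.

G = {a, b + 1}

f_1 = ab² + ab + b + 1, LT = ab².
f_2 = ab² + ab + a + b + 1, LT = ab².

S(f_1,f_2): lcm = ab². S = a.
  leading term a: no divisor's leading term divides it; move a to the remainder.
  remainder a ≠ 0; add g_3 = a to the basis.

S(f_1,g_3): lcm = ab². S = ab + b + 1.
  leading term ab: subtract (b)·g_3 from ab + b + 1 → b + 1
  leading term b: no divisor's leading term divides it; move b to the remainder.
  leading term 1: no divisor's leading term divides it; move 1 to the remainder.
  remainder b + 1 ≠ 0; add g_4 = b + 1 to the basis.

The other S-polynomials (S(f_2,g_3), S(f_1,g_4), S(f_2,g_4), S(g_3,g_4)) all reduce to 0 modulo the current basis, so we have a Gröbner basis.
Inter-reduce: drop elements whose leading term is divisible by another's, tail-reduce, and make monic.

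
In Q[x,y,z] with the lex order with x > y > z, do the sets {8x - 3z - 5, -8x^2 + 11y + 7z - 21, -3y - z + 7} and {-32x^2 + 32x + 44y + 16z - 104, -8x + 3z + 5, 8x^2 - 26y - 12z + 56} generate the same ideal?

Yes, the ideals are equal.

Two ideals are equal iff their reduced Gröbner bases coincide (the reduced basis is unique for a fixed ordering).
Buchberger on the first generating set:
f_1 = 8x - 3z - 5, LT = x.
f_2 = -8x^2 + 11y + 7z - 21, LT = x^2.
f_3 = -3y - z + 7, LT = y.

S(f_1,f_2): lcm = x^2. S = -3/8xz - 5/8x + 11/8y + 7/8z - 21/8.
  reduce S modulo (f_1, f_2, f_3):
  remainder -9/64z^2 - 5/96z + 37/192 ≠ 0; add g_4 = -9/64z^2 - 5/96z + 37/192 to the basis.

The other S-polynomials (S(f_1,f_3), S(f_2,f_3), S(f_1,g_4), S(f_2,g_4), S(f_3,g_4)) all reduce to 0 modulo the current basis, so we have a Gröbner basis.
Inter-reduce: drop elements whose leading term is divisible by another's, tail-reduce, and make monic.
Reduced Gröbner basis: {x - 3/8z - 5/8, y + 1/3z - 7/3, z^2 + 10/27z - 37/27}.

Buchberger on the second generating set:
h_1 = -32x^2 + 32x + 44y + 16z - 104, LT = x^2.
h_2 = -8x + 3z + 5, LT = x.
h_3 = 8x^2 - 26y - 12z + 56, LT = x^2.

S(h_1,h_2): lcm = x^2. S = 3/8xz - 3/8x - 11/8y - 1/2z + 13/4.
  reduce S modulo (h_1, h_2, h_3):
  remainder -11/8y + 9/64z^2 - 13/32z + 193/64 ≠ 0; add k_4 = -11/8y + 9/64z^2 - 13/32z + 193/64 to the basis.

S(h_1,h_3): lcm = x^2. S = -x + 15/8y + z - 15/4.
  reduce S modulo (h_1, h_2, h_3, k_4):
  remainder 135/704z^2 + 25/352z - 185/704 ≠ 0; add k_5 = 135/704z^2 + 25/352z - 185/704 to the basis.

The other S-polynomials (S(h_2,h_3), S(h_1,k_4), S(h_2,k_4), S(h_3,k_4), S(h_1,k_5), S(h_2,k_5), S(h_3,k_5), S(k_4,k_5)) all reduce to 0 modulo the current basis, so we have a Gröbner basis.
Inter-reduce: drop elements whose leading term is divisible by another's, tail-reduce, and make monic.
Reduced Gröbner basis: {x - 3/8z - 5/8, y + 1/3z - 7/3, z^2 + 10/27z - 37/27}.

Same reduced basis, so the two generating sets span the same ideal.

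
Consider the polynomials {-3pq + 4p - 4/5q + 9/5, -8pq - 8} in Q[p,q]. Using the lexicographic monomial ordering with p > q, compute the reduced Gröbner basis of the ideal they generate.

f_1 = -3pq + 4p - 4/5q + 9/5, LT = pq.
f_2 = -8pq - 8, LT = pq.

S(f_1,f_2): lcm = pq. S = -4/3p + 4/15q - 8/5.
  reduce S modulo (f_1, f_2):
  remainder -4/3p + 4/15q - 8/5 ≠ 0; add g_3 = -4/3p + 4/15q - 8/5 to the basis.

S(f_1,g_3): lcm = pq. S = -4/3p + 1/5q^2 - 14/15q - 3/5.
  reduce S modulo (f_1, f_2, g_3):
  remainder 1/5q^2 - 6/5q + 1 ≠ 0; add g_4 = 1/5q^2 - 6/5q + 1 to the basis.

The other S-polynomials (S(f_2,g_3), S(f_1,g_4), S(f_2,g_4), S(g_3,g_4)) all reduce to 0 modulo the current basis, so we have a Gröbner basis.
Inter-reduce: drop elements whose leading term is divisible by another's, tail-reduce, and make monic.

G = {p - 1/5q + 6/5, q^2 - 6q + 5}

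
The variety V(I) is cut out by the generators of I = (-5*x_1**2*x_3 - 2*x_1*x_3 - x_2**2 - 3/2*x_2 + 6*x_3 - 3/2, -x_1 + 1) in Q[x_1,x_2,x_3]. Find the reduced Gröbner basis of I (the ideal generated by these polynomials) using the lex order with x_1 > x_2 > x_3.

f_1 = -5*x_1**2*x_3 - 2*x_1*x_3 - x_2**2 - 3/2*x_2 + 6*x_3 - 3/2, LT = x_1**2*x_3.
f_2 = -x_1 + 1, LT = x_1.

S(f_1,f_2): lcm = x_1**2*x_3. S = 7/5*x_1*x_3 + 1/5*x_2**2 + 3/10*x_2 - 6/5*x_3 + 3/10.
  leading term x_1*x_3: subtract (-7/5*x_3)·f_2 from 7/5*x_1*x_3 + 1/5*x_2**2 + 3/10*x_2 - 6/5*x_3 + 3/10 → 1/5*x_2**2 + 3/10*x_2 + 1/5*x_3 + 3/10
  leading term x_2**2: no divisor's leading term divides it; move 1/5*x_2**2 to the remainder.
  leading term x_2: no divisor's leading term divides it; move 3/10*x_2 to the remainder.
  leading term x_3: no divisor's leading term divides it; move 1/5*x_3 to the remainder.
  leading term 1: no divisor's leading term divides it; move 3/10 to the remainder.
  remainder 1/5*x_2**2 + 3/10*x_2 + 1/5*x_3 + 3/10 ≠ 0; add g_3 = 1/5*x_2**2 + 3/10*x_2 + 1/5*x_3 + 3/10 to the basis.

S(f_1,g_3): leading monomials are coprime, so the S-polynomial reduces to 0 (Buchberger's first criterion).
S(f_2,g_3): leading monomials are coprime, so the S-polynomial reduces to 0 (Buchberger's first criterion).
Every S-polynomial of the final basis reduces to 0, so we have a Gröbner basis.
Inter-reduce: drop elements whose leading term is divisible by another's, tail-reduce, and make monic.

G = {x_1 - 1, x_2**2 + 3/2*x_2 + x_3 + 3/2}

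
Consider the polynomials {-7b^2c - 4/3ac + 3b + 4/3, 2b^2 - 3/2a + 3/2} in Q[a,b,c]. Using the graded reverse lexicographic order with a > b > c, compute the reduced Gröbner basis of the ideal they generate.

The reduced Gröbner basis is the canonical form of the ideal for this ordering.

f_1 = -7b^2c - 4/3ac + 3b + 4/3, LT = b^2c.
f_2 = 2b^2 - 3/2a + 3/2, LT = b^2.

S(f_1,f_2): lcm = b^2c. S = 79/84ac - 3/7b - 3/4c - 4/21.
  leading term ac: no divisor's leading term divides it; move 79/84ac to the remainder.
  leading term b: no divisor's leading term divides it; move -3/7b to the remainder.
  leading term c: no divisor's leading term divides it; move -3/4c to the remainder.
  leading term 1: no divisor's leading term divides it; move -4/21 to the remainder.
  remainder 79/84ac - 3/7b - 3/4c - 4/21 ≠ 0; add g_3 = 79/84ac - 3/7b - 3/4c - 4/21 to the basis.

The other S-polynomials (S(f_1,g_3), S(f_2,g_3)) all reduce to 0 modulo the current basis, so we have a Gröbner basis.
Inter-reduce: drop elements whose leading term is divisible by another's, tail-reduce, and make monic.

G = {b^2 - 3/4a + 3/4, ac - 36/79b - 63/79c - 16/79}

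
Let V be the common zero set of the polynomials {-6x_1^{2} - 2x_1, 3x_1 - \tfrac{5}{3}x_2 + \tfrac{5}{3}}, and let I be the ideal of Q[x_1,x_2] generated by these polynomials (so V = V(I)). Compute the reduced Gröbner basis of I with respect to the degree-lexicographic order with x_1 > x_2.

G = {x_2^{2} - \tfrac{7}{5}x_2 + \tfrac{2}{5}, x_1 - \tfrac{5}{9}x_2 + \tfrac{5}{9}}

This is the nonlinear analogue of row-reducing a linear system.

f_1 = -6x_1^{2} - 2x_1, LT = x_1^{2}.
f_2 = 3x_1 - \tfrac{5}{3}x_2 + \tfrac{5}{3}, LT = x_1.

S(f_1,f_2): lcm = x_1^{2}. S = \tfrac{5}{9}x_1x_2 - \tfrac{2}{9}x_1.
  leading term x_1x_2: subtract (\tfrac{5}{27}x_2)·f_2 from \tfrac{5}{9}x_1x_2 - \tfrac{2}{9}x_1 → \tfrac{25}{81}x_2^{2} - \tfrac{2}{9}x_1 - \tfrac{25}{81}x_2
  leading term x_2^{2}: no divisor's leading term divides it; move \tfrac{25}{81}x_2^{2} to the remainder.
  leading term x_1: subtract (-\tfrac{2}{27})·f_2 from -\tfrac{2}{9}x_1 - \tfrac{25}{81}x_2 → -\tfrac{35}{81}x_2 + \tfrac{10}{81}
  leading term x_2: no divisor's leading term divides it; move -\tfrac{35}{81}x_2 to the remainder.
  leading term 1: no divisor's leading term divides it; move \tfrac{10}{81} to the remainder.
  remainder \tfrac{25}{81}x_2^{2} - \tfrac{35}{81}x_2 + \tfrac{10}{81} ≠ 0; add g_3 = \tfrac{25}{81}x_2^{2} - \tfrac{35}{81}x_2 + \tfrac{10}{81} to the basis.

S(f_1,g_3): leading monomials are coprime, so the S-polynomial reduces to 0 (Buchberger's first criterion).
S(f_2,g_3): leading monomials are coprime, so the S-polynomial reduces to 0 (Buchberger's first criterion).
Every S-polynomial of the final basis reduces to 0, so we have a Gröbner basis.
Inter-reduce: drop elements whose leading term is divisible by another's, tail-reduce, and make monic.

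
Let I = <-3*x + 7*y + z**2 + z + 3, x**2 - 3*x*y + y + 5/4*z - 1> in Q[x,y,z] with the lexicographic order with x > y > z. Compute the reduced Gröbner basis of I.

f_1 = -3*x + 7*y + z**2 + z + 3, LT = x.
f_2 = x**2 - 3*x*y + y + 5/4*z - 1, LT = x**2.

S(f_1,f_2): lcm = x**2. S = 2/3*x*y - 1/3*x*z**2 - 1/3*x*z - x - y - 5/4*z + 1.
  leading term x*y: subtract (-2/9*y)·f_1 from 2/3*x*y - 1/3*x*z**2 - 1/3*x*z - x - y - 5/4*z + 1 → -1/3*x*z**2 - 1/3*x*z - x + 14/9*y**2 + 2/9*y*z**2 + 2/9*y*z - 1/3*y - 5/4*z + 1
  leading term x*z**2: subtract (1/9*z**2)·f_1 from -1/3*x*z**2 - 1/3*x*z - x + 14/9*y**2 + 2/9*y*z**2 + 2/9*y*z - 1/3*y - 5/4*z + 1 → -1/3*x*z - x + 14/9*y**2 - 5/9*y*z**2 + 2/9*y*z - 1/3*y - 1/9*z**4 - 1/9*z**3 - 1/3*z**2 - 5/4*z + 1
  leading term x*z: subtract (1/9*z)·f_1 from -1/3*x*z - x + 14/9*y**2 - 5/9*y*z**2 + 2/9*y*z - 1/3*y - 1/9*z**4 - 1/9*z**3 - 1/3*z**2 - 5/4*z + 1 → -x + 14/9*y**2 - 5/9*y*z**2 - 5/9*y*z - 1/3*y - 1/9*z**4 - 2/9*z**3 - 4/9*z**2 - 19/12*z + 1
  leading term x: subtract (1/3)·f_1 from -x + 14/9*y**2 - 5/9*y*z**2 - 5/9*y*z - 1/3*y - 1/9*z**4 - 2/9*z**3 - 4/9*z**2 - 19/12*z + 1 → 14/9*y**2 - 5/9*y*z**2 - 5/9*y*z - 8/3*y - 1/9*z**4 - 2/9*z**3 - 7/9*z**2 - 23/12*z
  leading term y**2: no divisor's leading term divides it; move 14/9*y**2 to the remainder.
  leading term y*z**2: no divisor's leading term divides it; move -5/9*y*z**2 to the remainder.
  leading term y*z: no divisor's leading term divides it; move -5/9*y*z to the remainder.
  leading term y: no divisor's leading term divides it; move -8/3*y to the remainder.
  leading term z**4: no divisor's leading term divides it; move -1/9*z**4 to the remainder.
  leading term z**3: no divisor's leading term divides it; move -2/9*z**3 to the remainder.
  leading term z**2: no divisor's leading term divides it; move -7/9*z**2 to the remainder.
  leading term z: no divisor's leading term divides it; move -23/12*z to the remainder.
  remainder 14/9*y**2 - 5/9*y*z**2 - 5/9*y*z - 8/3*y - 1/9*z**4 - 2/9*z**3 - 7/9*z**2 - 23/12*z ≠ 0; add g_3 = 14/9*y**2 - 5/9*y*z**2 - 5/9*y*z - 8/3*y - 1/9*z**4 - 2/9*z**3 - 7/9*z**2 - 23/12*z to the basis.

S(f_1,g_3): leading monomials are coprime, so the S-polynomial reduces to 0 (Buchberger's first criterion).
S(f_2,g_3): leading monomials are coprime, so the S-polynomial reduces to 0 (Buchberger's first criterion).
Every S-polynomial of the final basis reduces to 0, so we have a Gröbner basis.
Inter-reduce: drop elements whose leading term is divisible by another's, tail-reduce, and make monic.

G = {x - 7/3*y - 1/3*z**2 - 1/3*z - 1, y**2 - 5/14*y*z**2 - 5/14*y*z - 12/7*y - 1/14*z**4 - 1/7*z**3 - 1/2*z**2 - 69/56*z}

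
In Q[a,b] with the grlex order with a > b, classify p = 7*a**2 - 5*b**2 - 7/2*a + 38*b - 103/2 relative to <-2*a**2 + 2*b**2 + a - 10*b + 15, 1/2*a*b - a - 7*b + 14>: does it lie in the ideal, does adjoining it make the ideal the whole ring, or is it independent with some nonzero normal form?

First compute the reduced Gröbner basis of I by Buchberger's algorithm.
f_1 = -2*a**2 + 2*b**2 + a - 10*b + 15, LT = a**2.
f_2 = 1/2*a*b - a - 7*b + 14, LT = a*b.

S(f_1,f_2): lcm = a**2*b. S = -b**3 + 2*a**2 + 27/2*a*b + 5*b**2 - 28*a - 15/2*b.
  leading term b**3: no divisor's leading term divides it; move -b**3 to the remainder.
  leading term a**2: subtract (-1)·f_1 from 2*a**2 + 27/2*a*b + 5*b**2 - 28*a - 15/2*b → 27/2*a*b + 7*b**2 - 27*a - 35/2*b + 15
  leading term a*b: subtract (27)·f_2 from 27/2*a*b + 7*b**2 - 27*a - 35/2*b + 15 → 7*b**2 + 343/2*b - 363
  leading term b**2: no divisor's leading term divides it; move 7*b**2 to the remainder.
  leading term b: no divisor's leading term divides it; move 343/2*b to the remainder.
  leading term 1: no divisor's leading term divides it; move -363 to the remainder.
  remainder -b**3 + 7*b**2 + 343/2*b - 363 ≠ 0; add h_3 = -b**3 + 7*b**2 + 343/2*b - 363 to the basis.

The other S-polynomials (S(f_1,h_3), S(f_2,h_3)) all reduce to 0 modulo the current basis, so we have a Gröbner basis.
Inter-reduce: drop elements whose leading term is divisible by another's, tail-reduce, and make monic.
Reduced Gröbner basis: {b**3 - 7*b**2 - 343/2*b + 363, a**2 - b**2 - 1/2*a + 5*b - 15/2, a*b - 2*a - 14*b + 28}.
Label its elements g_1 = b**3 - 7*b**2 - 343/2*b + 363, g_2 = a**2 - b**2 - 1/2*a + 5*b - 15/2, g_3 = a*b - 2*a - 14*b + 28.

Reduce p = 7*a**2 - 5*b**2 - 7/2*a + 38*b - 103/2 modulo G:
  leading term a**2: subtract (7)·g_2 from 7*a**2 - 5*b**2 - 7/2*a + 38*b - 103/2 → 2*b**2 + 3*b + 1
  leading term b**2: no divisor's leading term divides it; move 2*b**2 to the remainder.
  leading term b: no divisor's leading term divides it; move 3*b to the remainder.
  leading term 1: no divisor's leading term divides it; move 1 to the remainder.
  normal form = 2*b**2 + 3*b + 1.
The normal form is nonzero, so p ∉ I. Since p minus its normal form lies in I, I + (p) = I + (r) where r = 2*b**2 + 3*b + 1; decide whether this ideal is the whole ring.
Run Buchberger on G together with r (pairs among the g_i already reduce to 0 since G is a Gröbner basis):
g_1 = b**3 - 7*b**2 - 343/2*b + 363, LT = b**3.
g_2 = a**2 - b**2 - 1/2*a + 5*b - 15/2, LT = a**2.
g_3 = a*b - 2*a - 14*b + 28, LT = a*b.
r = 2*b**2 + 3*b + 1, LT = b**2.

S(g_1,r): lcm = b**3. S = -17/2*b**2 - 172*b + 363.
  leading term b**2: subtract (-17/4)·r from -17/2*b**2 - 172*b + 363 → -637/4*b + 1469/4
  leading term b: no divisor's leading term divides it; move -637/4*b to the remainder.
  leading term 1: no divisor's leading term divides it; move 1469/4 to the remainder.
  remainder -637/4*b + 1469/4 ≠ 0; add m_5 = -637/4*b + 1469/4 to the basis.

S(g_3,r): lcm = a*b**2. S = -7/2*a*b - 14*b**2 - 1/2*a + 28*b.
  leading term a*b: subtract (-7/2)·g_3 from -7/2*a*b - 14*b**2 - 1/2*a + 28*b → -14*b**2 - 15/2*a - 21*b + 98
  leading term b**2: subtract (-7)·r from -14*b**2 - 15/2*a - 21*b + 98 → -15/2*a + 105
  leading term a: no divisor's leading term divides it; move -15/2*a to the remainder.
  leading term 1: no divisor's leading term divides it; move 105 to the remainder.
  remainder -15/2*a + 105 ≠ 0; add m_6 = -15/2*a + 105 to the basis.

S(g_1,m_5): lcm = b**3. S = -230/49*b**2 - 343/2*b + 363.
  leading term b**2: subtract (-115/49)·r from -230/49*b**2 - 343/2*b + 363 → -16117/98*b + 17902/49
  leading term b: subtract (32234/31213)·m_5 from -16117/98*b + 17902/49 → -66825/4802
  leading term 1: no divisor's leading term divides it; move -66825/4802 to the remainder.
  remainder -66825/4802 ≠ 0; add m_7 = -66825/4802 to the basis.

The other S-polynomials (S(g_1,g_2), S(g_1,g_3), S(g_2,g_3), S(g_2,r), S(g_2,m_5), S(g_3,m_5), S(r,m_5), S(g_1,m_6), S(g_2,m_6), S(g_3,m_6), S(r,m_6), S(m_5,m_6), S(g_1,m_7), S(g_2,m_7), S(g_3,m_7), S(r,m_7), S(m_5,m_7), S(m_6,m_7)) all reduce to 0 modulo the current basis, so we have a Gröbner basis.
Inter-reduce: drop elements whose leading term is divisible by another's, tail-reduce, and make monic.
Reduced Gröbner basis: {1}.
The reduced Gröbner basis of I + (p) is {1}: the ideal is the whole ring, so the enlarged system has no common solution — adjoining p is inconsistent.

Adjoining 7*a**2 - 5*b**2 - 7/2*a + 38*b - 103/2 makes the ideal the whole ring: the system is inconsistent.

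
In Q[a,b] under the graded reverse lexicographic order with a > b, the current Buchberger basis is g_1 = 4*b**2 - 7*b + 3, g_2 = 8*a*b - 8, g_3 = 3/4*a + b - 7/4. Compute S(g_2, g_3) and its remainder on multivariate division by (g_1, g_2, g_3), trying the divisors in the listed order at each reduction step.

lcm(LM(g_2), LM(g_3)) = a*b.
S = (lcm/LT(g_2))·g_2 − (lcm/LT(g_3))·g_3 = -4/3*b**2 + 7/3*b - 1.
Reduce S modulo (g_1, g_2, g_3) in that order:
  leading term b**2: subtract (-1/3)·g_1 from -4/3*b**2 + 7/3*b - 1 → 0
The remainder is 0, so this S-polynomial contributes no new basis element.

S(g_2, g_3) = -4/3*b**2 + 7/3*b - 1; remainder on division = 0.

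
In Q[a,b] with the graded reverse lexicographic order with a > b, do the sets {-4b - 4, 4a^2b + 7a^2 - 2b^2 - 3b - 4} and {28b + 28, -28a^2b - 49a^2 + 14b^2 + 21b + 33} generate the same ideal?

No, the ideals differ.

Two ideals are equal iff their reduced Gröbner bases coincide (the reduced basis is unique for a fixed ordering).
Buchberger on the first generating set:
f_1 = -4b - 4, LT = b.
f_2 = 4a^2b + 7a^2 - 2b^2 - 3b - 4, LT = a^2b.

S(f_1,f_2): lcm = a^2b. S = -3/4a^2 + 1/2b^2 + 3/4b + 1.
  leading term a^2: no divisor's leading term divides it; move -3/4a^2 to the remainder.
  leading term b^2: subtract (-1/8b)·f_1 from 1/2b^2 + 3/4b + 1 → 1/4b + 1
  leading term b: subtract (-1/16)·f_1 from 1/4b + 1 → 3/4
  leading term 1: no divisor's leading term divides it; move 3/4 to the remainder.
  remainder -3/4a^2 + 3/4 ≠ 0; add g_3 = -3/4a^2 + 3/4 to the basis.

The other S-polynomials (S(f_1,g_3), S(f_2,g_3)) all reduce to 0 modulo the current basis, so we have a Gröbner basis.
Inter-reduce: drop elements whose leading term is divisible by another's, tail-reduce, and make monic.
Reduced Gröbner basis: {a^2 - 1, b + 1}.

Buchberger on the second generating set:
h_1 = 28b + 28, LT = b.
h_2 = -28a^2b - 49a^2 + 14b^2 + 21b + 33, LT = a^2b.

S(h_1,h_2): lcm = a^2b. S = -3/4a^2 + 1/2b^2 + 3/4b + 33/28.
  leading term a^2: no divisor's leading term divides it; move -3/4a^2 to the remainder.
  leading term b^2: subtract (1/56b)·h_1 from 1/2b^2 + 3/4b + 33/28 → 1/4b + 33/28
  leading term b: subtract (1/112)·h_1 from 1/4b + 33/28 → 13/14
  leading term 1: no divisor's leading term divides it; move 13/14 to the remainder.
  remainder -3/4a^2 + 13/14 ≠ 0; add k_3 = -3/4a^2 + 13/14 to the basis.

The other S-polynomials (S(h_1,k_3), S(h_2,k_3)) all reduce to 0 modulo the current basis, so we have a Gröbner basis.
Inter-reduce: drop elements whose leading term is divisible by another's, tail-reduce, and make monic.
Reduced Gröbner basis: {a^2 - 26/21, b + 1}.

The bases are distinct; the ideals are different.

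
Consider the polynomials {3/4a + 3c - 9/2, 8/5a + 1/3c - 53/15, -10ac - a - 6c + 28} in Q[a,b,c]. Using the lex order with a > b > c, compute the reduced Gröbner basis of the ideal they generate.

This is the nonlinear analogue of row-reducing a linear system.

f_1 = 3/4a + 3c - 9/2, LT = a.
f_2 = 8/5a + 1/3c - 53/15, LT = a.
f_3 = -10ac - a - 6c + 28, LT = ac.

S(f_1,f_2): lcm = a. S = 91/24c - 91/24.
  reduce S modulo (f_1, f_2, f_3):
  remainder 91/24c - 91/24 ≠ 0; add g_4 = 91/24c - 91/24 to the basis.

The other S-polynomials (S(f_1,f_3), S(f_2,f_3), S(f_1,g_4), S(f_2,g_4), S(f_3,g_4)) all reduce to 0 modulo the current basis, so we have a Gröbner basis.
Inter-reduce: drop elements whose leading term is divisible by another's, tail-reduce, and make monic.

G = {a - 2, c - 1}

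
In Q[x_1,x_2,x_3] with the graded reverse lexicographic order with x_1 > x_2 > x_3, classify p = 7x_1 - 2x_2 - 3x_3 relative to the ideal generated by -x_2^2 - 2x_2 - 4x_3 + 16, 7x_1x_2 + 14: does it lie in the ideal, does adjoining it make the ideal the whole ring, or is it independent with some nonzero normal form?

First compute the reduced Gröbner basis of I by Buchberger's algorithm.
f_1 = -x_2^2 - 2x_2 - 4x_3 + 16, LT = x_2^2.
f_2 = 7x_1x_2 + 14, LT = x_1x_2.

S(f_1,f_2): lcm = x_1x_2^2. S = 2x_1x_2 + 4x_1x_3 - 16x_1 - 2x_2.
  leading term x_1x_2: subtract (2/7)·f_2 from 2x_1x_2 + 4x_1x_3 - 16x_1 - 2x_2 → 4x_1x_3 - 16x_1 - 2x_2 - 4
  leading term x_1x_3: no divisor's leading term divides it; move 4x_1x_3 to the remainder.
  leading term x_1: no divisor's leading term divides it; move -16x_1 to the remainder.
  leading term x_2: no divisor's leading term divides it; move -2x_2 to the remainder.
  leading term 1: no divisor's leading term divides it; move -4 to the remainder.
  remainder 4x_1x_3 - 16x_1 - 2x_2 - 4 ≠ 0; add h_3 = 4x_1x_3 - 16x_1 - 2x_2 - 4 to the basis.

The other S-polynomials (S(f_1,h_3), S(f_2,h_3)) all reduce to 0 modulo the current basis, so we have a Gröbner basis.
Inter-reduce: drop elements whose leading term is divisible by another's, tail-reduce, and make monic.
Reduced Gröbner basis: {x_1x_2 + 2, x_2^2 + 2x_2 + 4x_3 - 16, x_1x_3 - 4x_1 - 1/2x_2 - 1}.
Label its elements g_1 = x_1x_2 + 2, g_2 = x_2^2 + 2x_2 + 4x_3 - 16, g_3 = x_1x_3 - 4x_1 - 1/2x_2 - 1.

Reduce p = 7x_1 - 2x_2 - 3x_3 modulo G:
  leading term x_1: no divisor's leading term divides it; move 7x_1 to the remainder.
  leading term x_2: no divisor's leading term divides it; move -2x_2 to the remainder.
  leading term x_3: no divisor's leading term divides it; move -3x_3 to the remainder.
  normal form = 7x_1 - 2x_2 - 3x_3.
The normal form is nonzero, so p ∉ I. Since p minus its normal form lies in I, I + (p) = I + (r) where r = 7x_1 - 2x_2 - 3x_3; decide whether this ideal is the whole ring.
Run Buchberger on G together with r (pairs among the g_i already reduce to 0 since G is a Gröbner basis):
g_1 = x_1x_2 + 2, LT = x_1x_2.
g_2 = x_2^2 + 2x_2 + 4x_3 - 16, LT = x_2^2.
g_3 = x_1x_3 - 4x_1 - 1/2x_2 - 1, LT = x_1x_3.
r = 7x_1 - 2x_2 - 3x_3, LT = x_1.

S(g_1,r): lcm = x_1x_2. S = 2/7x_2^2 + 3/7x_2x_3 + 2.
  leading term x_2^2: subtract (2/7)·g_2 from 2/7x_2^2 + 3/7x_2x_3 + 2 → 3/7x_2x_3 - 4/7x_2 - 8/7x_3 + 46/7
  leading term x_2x_3: no divisor's leading term divides it; move 3/7x_2x_3 to the remainder.
  leading term x_2: no divisor's leading term divides it; move -4/7x_2 to the remainder.
  leading term x_3: no divisor's leading term divides it; move -8/7x_3 to the remainder.
  leading term 1: no divisor's leading term divides it; move 46/7 to the remainder.
  remainder 3/7x_2x_3 - 4/7x_2 - 8/7x_3 + 46/7 ≠ 0; add m_5 = 3/7x_2x_3 - 4/7x_2 - 8/7x_3 + 46/7 to the basis.

S(g_3,r): lcm = x_1x_3. S = 2/7x_2x_3 + 3/7x_3^2 - 4x_1 - 1/2x_2 - 1.
  leading term x_2x_3: subtract (2/3)·m_5 from 2/7x_2x_3 + 3/7x_3^2 - 4x_1 - 1/2x_2 - 1 → 3/7x_3^2 - 4x_1 - 5/42x_2 + 16/21x_3 - 113/21
  leading term x_3^2: no divisor's leading term divides it; move 3/7x_3^2 to the remainder.
  leading term x_1: subtract (-4/7)·r from -4x_1 - 5/42x_2 + 16/21x_3 - 113/21 → -53/42x_2 - 20/21x_3 - 113/21
  leading term x_2: no divisor's leading term divides it; move -53/42x_2 to the remainder.
  leading term x_3: no divisor's leading term divides it; move -20/21x_3 to the remainder.
  leading term 1: no divisor's leading term divides it; move -113/21 to the remainder.
  remainder 3/7x_3^2 - 53/42x_2 - 20/21x_3 - 113/21 ≠ 0; add m_6 = 3/7x_3^2 - 53/42x_2 - 20/21x_3 - 113/21 to the basis.

The other S-polynomials (S(g_1,g_2), S(g_1,g_3), S(g_2,g_3), S(g_2,r), S(g_1,m_5), S(g_2,m_5), S(g_3,m_5), S(r,m_5), S(g_1,m_6), S(g_2,m_6), S(g_3,m_6), S(r,m_6), S(m_5,m_6)) all reduce to 0 modulo the current basis, so we have a Gröbner basis.
Inter-reduce: drop elements whose leading term is divisible by another's, tail-reduce, and make monic.
Reduced Gröbner basis: {x_2^2 + 2x_2 + 4x_3 - 16, x_2x_3 - 4/3x_2 - 8/3x_3 + 46/3, x_3^2 - 53/18x_2 - 20/9x_3 - 113/9, x_1 - 2/7x_2 - 3/7x_3}.
The reduced Gröbner basis of I + (p) is {x_2^2 + 2x_2 + 4x_3 - 16, x_2x_3 - 4/3x_2 - 8/3x_3 + 46/3, x_3^2 - 53/18x_2 - 20/9x_3 - 113/9, x_1 - 2/7x_2 - 3/7x_3} ≠ {1}, a proper ideal, so the enlarged system stays consistent: p is independent of I, with normal form 7x_1 - 2x_2 - 3x_3.

7x_1 - 2x_2 - 3x_3 is independent of I; its normal form modulo I is 7x_1 - 2x_2 - 3x_3.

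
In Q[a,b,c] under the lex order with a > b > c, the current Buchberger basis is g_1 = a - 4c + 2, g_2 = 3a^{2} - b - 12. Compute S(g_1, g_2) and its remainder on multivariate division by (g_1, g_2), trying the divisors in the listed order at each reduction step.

lcm(LM(g_1), LM(g_2)) = a^{2}.
S = (lcm/LT(g_1))·g_1 − (lcm/LT(g_2))·g_2 = -4ac + 2a + \tfrac{1}{3}b + 4.
Reduce S modulo (g_1, g_2) in that order:
  leading term ac: subtract (-4c)·g_1 from -4ac + 2a + \tfrac{1}{3}b + 4 → 2a + \tfrac{1}{3}b - 16c^{2} + 8c + 4
  leading term a: subtract (2)·g_1 from 2a + \tfrac{1}{3}b - 16c^{2} + 8c + 4 → \tfrac{1}{3}b - 16c^{2} + 16c
  leading term b: no divisor's leading term divides it; move \tfrac{1}{3}b to the remainder.
  leading term c^{2}: no divisor's leading term divides it; move -16c^{2} to the remainder.
  leading term c: no divisor's leading term divides it; move 16c to the remainder.
The remainder \tfrac{1}{3}b - 16c^{2} + 16c is nonzero, so it would be added as the next basis element.
This is the inner loop of Buchberger's algorithm — each nonzero remainder becomes a new basis element.

S(g_1, g_2) = -4ac + 2a + \tfrac{1}{3}b + 4; remainder on division = \tfrac{1}{3}b - 16c^{2} + 16c.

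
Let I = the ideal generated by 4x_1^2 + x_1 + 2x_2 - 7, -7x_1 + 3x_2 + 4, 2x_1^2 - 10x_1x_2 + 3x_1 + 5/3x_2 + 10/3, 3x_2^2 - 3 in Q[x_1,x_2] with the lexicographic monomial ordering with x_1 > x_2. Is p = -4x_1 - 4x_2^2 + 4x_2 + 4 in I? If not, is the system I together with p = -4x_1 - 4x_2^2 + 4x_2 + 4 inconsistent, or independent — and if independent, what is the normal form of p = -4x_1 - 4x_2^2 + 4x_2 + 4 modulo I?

First compute the reduced Gröbner basis of I by Buchberger's algorithm.
f_1 = 4x_1^2 + x_1 + 2x_2 - 7, LT = x_1^2.
f_2 = -7x_1 + 3x_2 + 4, LT = x_1.
f_3 = 2x_1^2 - 10x_1x_2 + 3x_1 + 5/3x_2 + 10/3, LT = x_1^2.
f_4 = 3x_2^2 - 3, LT = x_2^2.

S(f_1,f_2): lcm = x_1^2. S = 3/7x_1x_2 + 23/28x_1 + 1/2x_2 - 7/4.
  leading term x_1x_2: subtract (-3/49x_2)·f_2 from 3/7x_1x_2 + 23/28x_1 + 1/2x_2 - 7/4 → 23/28x_1 + 9/49x_2^2 + 73/98x_2 - 7/4
  leading term x_1: subtract (-23/196)·f_2 from 23/28x_1 + 9/49x_2^2 + 73/98x_2 - 7/4 → 9/49x_2^2 + 215/196x_2 - 251/196
  leading term x_2^2: subtract (3/49)·f_4 from 9/49x_2^2 + 215/196x_2 - 251/196 → 215/196x_2 - 215/196
  leading term x_2: no divisor's leading term divides it; move 215/196x_2 to the remainder.
  leading term 1: no divisor's leading term divides it; move -215/196 to the remainder.
  remainder 215/196x_2 - 215/196 ≠ 0; add h_5 = 215/196x_2 - 215/196 to the basis.

The other S-polynomials (S(f_1,f_3), S(f_1,f_4), S(f_2,f_3), S(f_2,f_4), S(f_3,f_4), S(f_1,h_5), S(f_2,h_5), S(f_3,h_5), S(f_4,h_5)) all reduce to 0 modulo the current basis, so we have a Gröbner basis.
Inter-reduce: drop elements whose leading term is divisible by another's, tail-reduce, and make monic.
Reduced Gröbner basis: {x_1 - 1, x_2 - 1}.
Label its elements g_1 = x_1 - 1, g_2 = x_2 - 1.

Reduce p = -4x_1 - 4x_2^2 + 4x_2 + 4 modulo G:
  leading term x_1: subtract (-4)·g_1 from -4x_1 - 4x_2^2 + 4x_2 + 4 → -4x_2^2 + 4x_2
  leading term x_2^2: subtract (-4x_2)·g_2 from -4x_2^2 + 4x_2 → 0
  normal form = 0.
Since the normal form is 0, p ∈ I.

-4x_1 - 4x_2^2 + 4x_2 + 4 lies in I (it reduces to 0).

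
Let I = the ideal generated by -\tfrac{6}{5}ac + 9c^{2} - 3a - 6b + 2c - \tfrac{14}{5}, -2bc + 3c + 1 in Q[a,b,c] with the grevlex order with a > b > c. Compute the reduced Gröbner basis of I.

Buchberger's algorithm terminates because the ascending chain of leading-term ideals stabilizes.

f_1 = -\tfrac{6}{5}ac + 9c^{2} - 3a - 6b + 2c - \tfrac{14}{5}, LT = ac.
f_2 = -2bc + 3c + 1, LT = bc.

S(f_1,f_2): lcm = abc. S = -\tfrac{15}{2}bc^{2} + \tfrac{5}{2}ab + 5b^{2} + \tfrac{3}{2}ac - \tfrac{5}{3}bc + \tfrac{1}{2}a + \tfrac{7}{3}b.
  leading term bc^{2}: subtract (\tfrac{15}{4}c)·f_2 from -\tfrac{15}{2}bc^{2} + \tfrac{5}{2}ab + 5b^{2} + \tfrac{3}{2}ac - \tfrac{5}{3}bc + \tfrac{1}{2}a + \tfrac{7}{3}b → \tfrac{5}{2}ab + 5b^{2} + \tfrac{3}{2}ac - \tfrac{5}{3}bc - \tfrac{45}{4}c^{2} + \tfrac{1}{2}a + \tfrac{7}{3}b - \tfrac{15}{4}c
  leading term ab: no divisor's leading term divides it; move \tfrac{5}{2}ab to the remainder.
  leading term b^{2}: no divisor's leading term divides it; move 5b^{2} to the remainder.
  leading term ac: subtract (-\tfrac{5}{4})·f_1 from \tfrac{3}{2}ac - \tfrac{5}{3}bc - \tfrac{45}{4}c^{2} + \tfrac{1}{2}a + \tfrac{7}{3}b - \tfrac{15}{4}c → -\tfrac{5}{3}bc - \tfrac{13}{4}a - \tfrac{31}{6}b - \tfrac{5}{4}c - \tfrac{7}{2}
  leading term bc: subtract (\tfrac{5}{6})·f_2 from -\tfrac{5}{3}bc - \tfrac{13}{4}a - \tfrac{31}{6}b - \tfrac{5}{4}c - \tfrac{7}{2} → -\tfrac{13}{4}a - \tfrac{31}{6}b - \tfrac{15}{4}c - \tfrac{13}{3}
  leading term a: no divisor's leading term divides it; move -\tfrac{13}{4}a to the remainder.
  leading term b: no divisor's leading term divides it; move -\tfrac{31}{6}b to the remainder.
  leading term c: no divisor's leading term divides it; move -\tfrac{15}{4}c to the remainder.
  leading term 1: no divisor's leading term divides it; move -\tfrac{13}{3} to the remainder.
  remainder \tfrac{5}{2}ab + 5b^{2} - \tfrac{13}{4}a - \tfrac{31}{6}b - \tfrac{15}{4}c - \tfrac{13}{3} ≠ 0; add g_3 = \tfrac{5}{2}ab + 5b^{2} - \tfrac{13}{4}a - \tfrac{31}{6}b - \tfrac{15}{4}c - \tfrac{13}{3} to the basis.

The other S-polynomials (S(f_1,g_3), S(f_2,g_3)) all reduce to 0 modulo the current basis, so we have a Gröbner basis.

G = {ab + 2b^{2} - \tfrac{13}{10}a - \tfrac{31}{15}b - \tfrac{3}{2}c - \tfrac{26}{15}, ac - \tfrac{15}{2}c^{2} + \tfrac{5}{2}a + 5b - \tfrac{5}{3}c + \tfrac{7}{3}, bc - \tfrac{3}{2}c - \tfrac{1}{2}}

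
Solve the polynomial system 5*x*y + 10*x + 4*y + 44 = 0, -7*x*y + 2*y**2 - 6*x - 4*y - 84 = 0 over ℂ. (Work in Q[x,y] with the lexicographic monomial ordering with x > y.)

Compute a lex Gröbner basis by Buchberger's algorithm.
f_1 = 5*x*y + 10*x + 4*y + 44, LT = x*y.
f_2 = -7*x*y - 6*x + 2*y**2 - 4*y - 84, LT = x*y.

S(f_1,f_2): lcm = x*y. S = 8/7*x + 2/7*y**2 + 8/35*y - 16/5.
  reduce S modulo (f_1, f_2):
  remainder 8/7*x + 2/7*y**2 + 8/35*y - 16/5 ≠ 0; add h_3 = 8/7*x + 2/7*y**2 + 8/35*y - 16/5 to the basis.

S(f_1,h_3): lcm = x*y. S = 2*x - 1/4*y**3 - 1/5*y**2 + 18/5*y + 44/5.
  reduce S modulo (f_1, f_2, h_3):
  remainder -1/4*y**3 - 7/10*y**2 + 16/5*y + 72/5 ≠ 0; add h_4 = -1/4*y**3 - 7/10*y**2 + 16/5*y + 72/5 to the basis.

The other S-polynomials (S(f_2,h_3), S(f_1,h_4), S(f_2,h_4), S(h_3,h_4)) all reduce to 0 modulo the current basis, so we have a Gröbner basis.
Inter-reduce: drop elements whose leading term is divisible by another's, tail-reduce, and make monic.
Reduced Gröbner basis: {x + 1/4*y**2 + 1/5*y - 14/5, y**3 + 14/5*y**2 - 64/5*y - 288/5}.

A lex Gröbner basis eliminates variables successively. Here y**3 + 14/5*y**2 - 64/5*y - 288/5 depends only on y, with roots {4, -17/5 - sqrt(71)*I/5, -17/5 + sqrt(71)*I/5}; lifting each root through the earlier basis elements recovers the full solutions.
  y = 4: the earlier basis element becomes x + 2 = 0, giving x = -2 — point (-2, 4).
  y = -17/5 - sqrt(71)*I/5: the earlier basis element becomes x - 13/10 + 3*sqrt(71)*I/10 = 0, giving x = 13/10 - 3*sqrt(71)*I/10 — point (13/10 - 3*sqrt(71)*I/10, -17/5 - sqrt(71)*I/5).
  y = -17/5 + sqrt(71)*I/5: the earlier basis element becomes x - 13/10 - 3*sqrt(71)*I/10 = 0, giving x = 13/10 + 3*sqrt(71)*I/10 — point (13/10 + 3*sqrt(71)*I/10, -17/5 + sqrt(71)*I/5).

{(-2, 4), (13/10 - 3*sqrt(71)*I/10, -17/5 - sqrt(71)*I/5), (13/10 + 3*sqrt(71)*I/10, -17/5 + sqrt(71)*I/5)}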